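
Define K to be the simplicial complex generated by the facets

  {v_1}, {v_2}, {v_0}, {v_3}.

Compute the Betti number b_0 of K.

b_0 = 4.

Order the vertices as v_0 < v_1 < v_2 < v_3. Listing each simplex with vertices in this order, K has dimension 0 with simplices:

  0-simplices (4): [v_0], [v_1], [v_2], [v_3]

so the chain groups are C_0 ≅ Z^4.

Reading off H_k = ker ∂_k / im ∂_{k+1}:

  H_0: rank C_0 − rank ∂_1 = 4 − 0 = 4, and there is no ∂_1, so H_0 = Z^4.

Hence the Betti numbers are b_0 = 4.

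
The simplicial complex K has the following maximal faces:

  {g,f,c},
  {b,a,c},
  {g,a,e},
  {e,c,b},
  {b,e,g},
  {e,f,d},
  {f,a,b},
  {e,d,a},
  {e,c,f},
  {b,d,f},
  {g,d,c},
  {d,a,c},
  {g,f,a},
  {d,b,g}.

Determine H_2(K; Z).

Take the total order a < b < c < d < e < f < g on the vertex set. Then K (dimension 2) consists of the simplices:

  0-simplices (7): a, b, c, d, e, f, g
  1-simplices (21): ab, ac, ad, ae, af, ag, bc, bd, be, bf, bg, cd, ce, cf, cg, de, df, dg, ef, eg, fg
  2-simplices (14): abc, abf, acd, ade, aeg, afg, bce, bdf, bdg, beg, cdg, cef, cfg, def

Hence C_0 ≅ Z^7, C_1 ≅ Z^21, C_2 ≅ Z^14.

The boundary map ∂_1: C_1 → C_0 maps an edge to its endpoints' difference, ∂[p,q] = q − p.
As a 7×21 matrix over Z this has rank 6, with invariant factors (1,1,1,1,1,1).

∂_2: C_2 → C_1 sends each 2-simplex [p,q,r] to [q,r] − [p,r] + [p,q]. For instance
  ∂bce = ce − be + bc,
  ∂acd = cd − ad + ac.
This gives a 21×14 integer matrix of rank 13; reducing to Smith normal form yields diagonal entries (1,1,1,1,1,1,1,1,1,1,1,1,1).

Now H_k = ker ∂_k / im ∂_{k+1}, so:

  H_2: rank ker ∂_2 − rank ∂_3 = (14 − 13) − 0 = 1, and there is no ∂_3, so H_2 ≅ Z.

H_2 ≅ Z.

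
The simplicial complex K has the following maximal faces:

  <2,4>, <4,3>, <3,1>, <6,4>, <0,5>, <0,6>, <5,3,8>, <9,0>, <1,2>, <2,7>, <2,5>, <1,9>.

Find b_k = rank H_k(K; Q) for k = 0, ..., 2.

Take the total order 0 < 1 < 2 < 3 < 4 < 5 < 6 < 7 < 8 < 9 on the vertex set. Then K (dimension 2) consists of the simplices:

  0-simplices (10): [0], [1], [2], [3], [4], [5], [6], [7], [8], [9]
  1-simplices (14): [0,5], [0,6], [0,9], [1,2], [1,3], [1,9], [2,4], [2,5], [2,7], [3,4], [3,5], [3,8], [4,6], [5,8]
  2-simplices (1): [3,5,8]

Hence C_0 ≅ Z^10, C_1 ≅ Z^14, C_2 ≅ Z^1.

The boundary map ∂_1: C_1 → C_0 sends each edge [p,q] (with p < q) to q − p. For instance
  ∂[5,8] = [8] − [5].
This gives a 10×14 integer matrix of rank 9; reducing to Smith normal form yields diagonal entries (1,1,1,1,1,1,1,1,1).

Boundary ∂_2: C_2 → C_1 acts by ∂[p,q,r] = [q,r] − [p,r] + [p,q]. For instance
  ∂[3,5,8] = [5,8] − [3,8] + [3,5].
As a 14×1 matrix over Z this has rank 1, with invariant factors (1).

Now H_k = ker ∂_k / im ∂_{k+1}, so:

  H_0: rank C_0 − rank ∂_1 = 10 − 9 = 1, and the invariant factors of ∂_1 are all 1, so H_0 = Z.
  H_1: rank ker ∂_1 − rank ∂_2 = (14 − 9) − 1 = 4, and the invariant factors of ∂_2 are all 1, so H_1 = Z^4.
  H_2: rank ker ∂_2 − rank ∂_3 = (1 − 1) − 0 = 0, and there is no ∂_3, so H_2 = 0.

Hence the Betti numbers are b_0 = 1, b_1 = 4, b_2 = 0.

b_0 = 1, b_1 = 4, b_2 = 0.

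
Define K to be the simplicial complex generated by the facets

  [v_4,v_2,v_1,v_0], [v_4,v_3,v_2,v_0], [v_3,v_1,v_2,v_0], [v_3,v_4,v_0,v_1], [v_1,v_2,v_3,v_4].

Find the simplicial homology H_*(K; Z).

Order the vertices as v_0 < v_1 < v_2 < v_3 < v_4. Listing each simplex with vertices in this order, K has dimension 3 with simplices:

  0-simplices (5): [v_0], [v_1], [v_2], [v_3], [v_4]
  1-simplices (10): [v_0,v_1], [v_0,v_2], [v_0,v_3], [v_0,v_4], [v_1,v_2], [v_1,v_3], [v_1,v_4], [v_2,v_3], [v_2,v_4], [v_3,v_4]
  2-simplices (10): [v_0,v_1,v_2], [v_0,v_1,v_3], [v_0,v_1,v_4], [v_0,v_2,v_3], [v_0,v_2,v_4], [v_0,v_3,v_4], [v_1,v_2,v_3], [v_1,v_2,v_4], [v_1,v_3,v_4], [v_2,v_3,v_4]
  3-simplices (5): [v_0,v_1,v_2,v_3], [v_0,v_1,v_2,v_4], [v_0,v_1,v_3,v_4], [v_0,v_2,v_3,v_4], [v_1,v_2,v_3,v_4]

Hence C_0 ≅ Z^5, C_1 ≅ Z^10, C_2 ≅ Z^10, C_3 ≅ Z^5.

∂_1: C_1 → C_0 maps an edge to its endpoints' difference, ∂[p,q] = q − p. For instance
  ∂[v_0,v_4] = [v_4] − [v_0].
The 5×10 boundary matrix has rank 4 and Smith normal form diag(1,1,1,1).

Boundary ∂_2: C_2 → C_1 sends each 2-simplex [p,q,r] to [q,r] − [p,r] + [p,q]. For instance
  ∂[v_0,v_1,v_3] = [v_1,v_3] − [v_0,v_3] + [v_0,v_1],
  ∂[v_2,v_3,v_4] = [v_3,v_4] − [v_2,v_4] + [v_2,v_3].
The resulting 10×10 matrix has rank 6, and its Smith normal form has invariant factors (1,1,1,1,1,1).

∂_3: C_3 → C_2 sends each 3-simplex σ to the alternating sum Σ_i (−1)^i (σ with its i-th vertex removed). For instance
  ∂[v_0,v_1,v_2,v_3] = [v_1,v_2,v_3] − [v_0,v_2,v_3] + [v_0,v_1,v_3] − [v_0,v_1,v_2],
  ∂[v_0,v_2,v_3,v_4] = [v_2,v_3,v_4] − [v_0,v_3,v_4] + [v_0,v_2,v_4] − [v_0,v_2,v_3].
As a 10×5 matrix over Z this has rank 4, with invariant factors (1,1,1,1).

Reading off H_k = ker ∂_k / im ∂_{k+1}:

  H_0: rank C_0 − rank ∂_1 = 5 − 4 = 1, and the invariant factors of ∂_1 are all 1, so H_0 = Z.
  H_1: rank ker ∂_1 − rank ∂_2 = (10 − 4) − 6 = 0, and the invariant factors of ∂_2 are all 1, so H_1 = 0.
  H_2: rank ker ∂_2 − rank ∂_3 = (10 − 6) − 4 = 0, and the invariant factors of ∂_3 are all 1, so H_2 = 0.
  H_3: rank ker ∂_3 − rank ∂_4 = (5 − 4) − 0 = 1, and there is no ∂_4, so H_3 = Z.

H_0 ≅ Z,  H_1 = 0,  H_2 = 0,  H_3 ≅ Z.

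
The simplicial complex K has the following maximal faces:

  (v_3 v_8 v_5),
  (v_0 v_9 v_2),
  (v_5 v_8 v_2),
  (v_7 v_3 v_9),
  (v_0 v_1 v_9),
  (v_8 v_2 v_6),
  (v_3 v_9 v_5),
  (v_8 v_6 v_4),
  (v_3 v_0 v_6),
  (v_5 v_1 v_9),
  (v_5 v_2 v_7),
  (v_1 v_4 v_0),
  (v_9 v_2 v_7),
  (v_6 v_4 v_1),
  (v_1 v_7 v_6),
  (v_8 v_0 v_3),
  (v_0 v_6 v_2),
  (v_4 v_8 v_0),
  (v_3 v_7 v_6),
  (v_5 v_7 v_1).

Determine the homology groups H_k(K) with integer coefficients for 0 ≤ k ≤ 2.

H_0 ≅ Z,  H_1 ≅ Z ⊕ Z/2,  H_2 = 0.

Take the total order v_0 < v_1 < v_2 < v_3 < v_4 < v_5 < v_6 < v_7 < v_8 < v_9 on the vertex set. Then K (dimension 2) consists of the simplices:

  0-simplices (10): [v_0], [v_1], [v_2], [v_3], [v_4], [v_5], [v_6], [v_7], [v_8], [v_9]
  1-simplices (30): (30 of them)
  2-simplices (20): (20 of them)

Hence C_0 ≅ Z^10, C_1 ≅ Z^30, C_2 ≅ Z^20.

∂_1: C_1 → C_0 is given by ∂[p,q] = [q] − [p].
This gives a 10×30 integer matrix of rank 9; reducing to Smith normal form yields diagonal entries (1,1,1,1,1,1,1,1,1).

∂_2: C_2 → C_1 maps a triangle to the signed sum of its edges. For instance
  ∂[v_1,v_4,v_6] = [v_4,v_6] − [v_1,v_6] + [v_1,v_4],
  ∂[v_2,v_7,v_9] = [v_7,v_9] − [v_2,v_9] + [v_2,v_7].
This gives a 30×20 integer matrix of rank 20; reducing to Smith normal form yields diagonal entries (1,1,1,1,1,1,1,1,1,1,1,1,1,1,1,1,1,1,1,2).

From H_k ≅ ker(∂_k) / im(∂_{k+1}) we obtain:

  H_0: rank C_0 − rank ∂_1 = 10 − 9 = 1, and the invariant factors of ∂_1 are all 1, so H_0 = Z.
  H_1: rank ker ∂_1 − rank ∂_2 = (30 − 9) − 20 = 1, and ∂_2 has invariant factor 2 > 1, so H_1 = Z ⊕ Z/2.
  H_2: rank ker ∂_2 − rank ∂_3 = (20 − 20) − 0 = 0, and there is no ∂_3, so H_2 = 0.

(K is a triangulation of the Klein bottle.)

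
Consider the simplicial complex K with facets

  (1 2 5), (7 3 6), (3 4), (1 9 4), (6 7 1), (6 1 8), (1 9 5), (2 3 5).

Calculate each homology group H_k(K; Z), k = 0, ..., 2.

K has 9 vertices, 17 edges, 7 triangles.
rank ∂_0 = 0, rank ∂_1 = 8 ⇒ b_0 = 9 − 0 − 8 = 1; all invariant factors of ∂_1 are 1 so no torsion. So H_0 = Z.
rank ∂_1 = 8, rank ∂_2 = 7 ⇒ b_1 = 17 − 8 − 7 = 2; all invariant factors of ∂_2 are 1 so no torsion. So H_1 = Z^2.
rank ∂_2 = 7, rank ∂_3 = 0 ⇒ b_2 = 7 − 7 − 0 = 0. So H_2 = 0.

H_0 = Z,  H_1 = Z^2,  H_2 = 0.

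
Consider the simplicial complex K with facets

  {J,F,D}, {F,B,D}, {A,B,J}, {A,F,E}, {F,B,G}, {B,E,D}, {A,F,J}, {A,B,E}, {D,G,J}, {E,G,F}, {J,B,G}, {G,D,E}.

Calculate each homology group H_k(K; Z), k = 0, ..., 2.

H_0 ≅ Z,  H_1 ≅ Z/2,  H_2 = 0.

We work with the vertex ordering A < B < D < E < F < G < J. The simplices of K, each written with vertices in increasing order, are:

  0-simplices (7): A, B, D, E, F, G, J
  1-simplices (18): AB, AE, AF, AJ, BD, BE, BF, BG, BJ, DE, DF, DG, DJ, EF, EG, FG, FJ, GJ
  2-simplices (12): ABE, ABJ, AEF, AFJ, BDE, BDF, BFG, BGJ, DEG, DFJ, DGJ, EFG

giving chain groups C_0 ≅ Z^7, C_1 ≅ Z^18, C_2 ≅ Z^12.

∂_1: C_1 → C_0 sends each edge [p,q] (with p < q) to q − p.
As a 7×18 matrix over Z this has rank 6, with invariant factors (1,1,1,1,1,1).

∂_2: C_2 → C_1 maps a triangle to the signed sum of its edges. For instance
  ∂DGJ = GJ − DJ + DG,
  ∂ABE = BE − AE + AB.
The 18×12 boundary matrix has rank 12 and Smith normal form diag(1,1,1,1,1,1,1,1,1,1,1,2).

Computing H_k = (kernel of ∂_k) / (image of ∂_{k+1}):

  H_0: rank C_0 − rank ∂_1 = 7 − 6 = 1, and the invariant factors of ∂_1 are all 1, so H_0 = Z.
  H_1: rank ker ∂_1 − rank ∂_2 = (18 − 6) − 12 = 0, and ∂_2 has invariant factor 2 > 1, so H_1 = Z/2.
  H_2: rank ker ∂_2 − rank ∂_3 = (12 − 12) − 0 = 0, and there is no ∂_3, so H_2 = 0.

(K is a triangulation of the real projective plane RP^2.)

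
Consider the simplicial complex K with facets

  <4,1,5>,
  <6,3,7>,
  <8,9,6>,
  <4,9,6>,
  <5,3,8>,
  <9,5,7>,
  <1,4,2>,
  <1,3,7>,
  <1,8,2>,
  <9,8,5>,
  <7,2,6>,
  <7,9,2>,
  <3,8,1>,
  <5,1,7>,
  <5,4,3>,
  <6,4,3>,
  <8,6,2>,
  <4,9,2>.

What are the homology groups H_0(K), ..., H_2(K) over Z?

We work with the vertex ordering 1 < 2 < 3 < 4 < 5 < 6 < 7 < 8 < 9. The simplices of K, each written with vertices in increasing order, are:

  0-simplices (9): [1], [2], [3], [4], [5], [6], [7], [8], [9]
  1-simplices (27): (27 of them)
  2-simplices (18): [1,2,4], [1,2,8], [1,3,7], [1,3,8], [1,4,5], [1,5,7], [2,4,9], [2,6,7], [2,6,8], [2,7,9], [3,4,5], [3,4,6], [3,5,8], [3,6,7], [4,6,9], [5,7,9], [5,8,9], [6,8,9]

Hence C_0 ≅ Z^9, C_1 ≅ Z^27, C_2 ≅ Z^18.

∂_1: C_1 → C_0 is given by ∂[p,q] = [q] − [p].
The 9×27 boundary matrix has rank 8 and Smith normal form diag(1,1,1,1,1,1,1,1).

The boundary map ∂_2: C_2 → C_1 acts by ∂[p,q,r] = [q,r] − [p,r] + [p,q]. For instance
  ∂[3,4,6] = [4,6] − [3,6] + [3,4],
  ∂[6,8,9] = [8,9] − [6,9] + [6,8].
As a 27×18 matrix over Z this has rank 18, with invariant factors (1,1,1,1,1,1,1,1,1,1,1,1,1,1,1,1,1,2).

Reading off H_k = ker ∂_k / im ∂_{k+1}:

  H_0: rank C_0 − rank ∂_1 = 9 − 8 = 1, and the invariant factors of ∂_1 are all 1, so H_0 ≅ Z.
  H_1: rank ker ∂_1 − rank ∂_2 = (27 − 8) − 18 = 1, and ∂_2 has invariant factor 2 > 1, so H_1 ≅ Z ⊕ Z/2Z.
  H_2: rank ker ∂_2 − rank ∂_3 = (18 − 18) − 0 = 0, and there is no ∂_3, so H_2 ≅ 0.

H_0 ≅ Z,  H_1 ≅ Z ⊕ Z/2Z,  H_2 = 0.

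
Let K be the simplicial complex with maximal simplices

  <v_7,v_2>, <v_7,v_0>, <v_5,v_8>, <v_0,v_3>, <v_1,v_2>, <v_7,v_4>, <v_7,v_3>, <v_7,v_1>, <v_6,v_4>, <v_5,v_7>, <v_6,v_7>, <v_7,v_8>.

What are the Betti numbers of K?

Fix the vertex order v_0 < v_1 < v_2 < v_3 < v_4 < v_5 < v_6 < v_7 < v_8 and write every simplex with vertices in increasing order. Then dim K = 1 and the simplices of K are:

  0-simplices (9): [v_0], [v_1], [v_2], [v_3], [v_4], [v_5], [v_6], [v_7], [v_8]
  1-simplices (12): [v_0,v_3], [v_0,v_7], [v_1,v_2], [v_1,v_7], [v_2,v_7], [v_3,v_7], [v_4,v_6], [v_4,v_7], [v_5,v_7], [v_5,v_8], [v_6,v_7], [v_7,v_8]

Hence C_0 ≅ Z^9, C_1 ≅ Z^12.

∂_1: C_1 → C_0 maps an edge to its endpoints' difference, ∂[p,q] = q − p.
The 9×12 boundary matrix has rank 8 and Smith normal form diag(1,1,1,1,1,1,1,1).

From H_k ≅ ker(∂_k) / im(∂_{k+1}) we obtain:

  H_0: rank C_0 − rank ∂_1 = 9 − 8 = 1, and the invariant factors of ∂_1 are all 1, so H_0 = Z.
  H_1: rank ker ∂_1 − rank ∂_2 = (12 − 8) − 0 = 4, and there is no ∂_2, so H_1 = Z^4.

As a check, the Euler characteristic is 9 − 12 = -3, which agrees with 1 − 4 = -3.
(K is a triangulation of a wedge of 4 circles.)

Hence the Betti numbers are b_0 = 1, b_1 = 4.

b_0 = 1, b_1 = 4.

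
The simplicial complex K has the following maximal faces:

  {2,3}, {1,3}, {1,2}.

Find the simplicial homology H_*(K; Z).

We work with the vertex ordering 1 < 2 < 3. The simplices of K, each written with vertices in increasing order, are:

  0-simplices (3): [1], [2], [3]
  1-simplices (3): [1,2], [1,3], [2,3]

so the chain groups are C_0 ≅ Z^3, C_1 ≅ Z^3.

∂_1: C_1 → C_0 is given by ∂[p,q] = [q] − [p].
This gives a 3×3 integer matrix of rank 2; reducing to Smith normal form yields diagonal entries (1,1).

From H_k ≅ ker(∂_k) / im(∂_{k+1}) we obtain:

  H_0: rank C_0 − rank ∂_1 = 3 − 2 = 1, and the invariant factors of ∂_1 are all 1, so H_0 ≅ Z.
  H_1: rank ker ∂_1 − rank ∂_2 = (3 − 2) − 0 = 1, and there is no ∂_2, so H_1 ≅ Z.

(K is a triangulation of the circle S^1.)

H_0 = Z,  H_1 = Z.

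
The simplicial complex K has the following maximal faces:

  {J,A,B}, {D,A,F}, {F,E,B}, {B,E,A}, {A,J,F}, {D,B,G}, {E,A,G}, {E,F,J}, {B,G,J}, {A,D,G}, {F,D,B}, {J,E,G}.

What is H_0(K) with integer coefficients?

H_0 = Z.

Fix the vertex order A < B < D < E < F < G < J and write every simplex with vertices in increasing order. Then dim K = 2 and the simplices of K are:

  0-simplices (7): A, B, D, E, F, G, J
  1-simplices (18): AB, AD, AE, AF, AG, AJ, BD, BE, BF, BG, BJ, DF, DG, EF, EG, EJ, FJ, GJ
  2-simplices (12): ABE, ABJ, ADF, ADG, AEG, AFJ, BDF, BDG, BEF, BGJ, EFJ, EGJ

so the chain groups are C_0 ≅ Z^7, C_1 ≅ Z^18, C_2 ≅ Z^12.

Boundary ∂_1: C_1 → C_0 maps an edge to its endpoints' difference, ∂[p,q] = q − p. For instance
  ∂AB = B − A.
The 7×18 boundary matrix has rank 6 and Smith normal form diag(1,1,1,1,1,1).

Boundary ∂_2: C_2 → C_1 maps a triangle to the signed sum of its edges. For instance
  ∂BGJ = GJ − BJ + BG,
  ∂ABJ = BJ − AJ + AB.
The 18×12 boundary matrix has rank 12 and Smith normal form diag(1,1,1,1,1,1,1,1,1,1,1,2).

Computing H_k = (kernel of ∂_k) / (image of ∂_{k+1}):

  H_0: rank C_0 − rank ∂_1 = 7 − 6 = 1, and the invariant factors of ∂_1 are all 1, so H_0 ≅ Z.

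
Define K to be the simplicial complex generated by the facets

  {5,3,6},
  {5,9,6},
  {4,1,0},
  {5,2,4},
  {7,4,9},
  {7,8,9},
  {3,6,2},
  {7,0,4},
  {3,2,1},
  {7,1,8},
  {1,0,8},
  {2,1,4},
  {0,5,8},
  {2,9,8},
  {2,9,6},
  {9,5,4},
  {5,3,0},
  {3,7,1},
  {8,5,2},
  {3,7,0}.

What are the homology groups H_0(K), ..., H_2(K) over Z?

Take the total order 0 < 1 < 2 < 3 < 4 < 5 < 6 < 7 < 8 < 9 on the vertex set. Then K (dimension 2) consists of the simplices:

  0-simplices (10): [0], [1], [2], [3], [4], [5], [6], [7], [8], [9]
  1-simplices (30): (30 of them)
  2-simplices (20): (20 of them)

giving chain groups C_0 ≅ Z^10, C_1 ≅ Z^30, C_2 ≅ Z^20.

∂_1: C_1 → C_0 sends each edge [p,q] (with p < q) to q − p.
The 10×30 boundary matrix has rank 9 and Smith normal form diag(1,1,1,1,1,1,1,1,1).

Boundary ∂_2: C_2 → C_1 sends each 2-simplex [p,q,r] to [q,r] − [p,r] + [p,q]. For instance
  ∂[2,3,6] = [3,6] − [2,6] + [2,3],
  ∂[4,5,9] = [5,9] − [4,9] + [4,5].
The 30×20 boundary matrix has rank 20 and Smith normal form diag(1,1,1,1,1,1,1,1,1,1,1,1,1,1,1,1,1,1,1,2).

Now H_k = ker ∂_k / im ∂_{k+1}, so:

  H_0: rank C_0 − rank ∂_1 = 10 − 9 = 1, and the invariant factors of ∂_1 are all 1, so H_0 ≅ Z.
  H_1: rank ker ∂_1 − rank ∂_2 = (30 − 9) − 20 = 1, and ∂_2 has invariant factor 2 > 1, so H_1 ≅ Z ⊕ Z/2Z.
  H_2: rank ker ∂_2 − rank ∂_3 = (20 − 20) − 0 = 0, and there is no ∂_3, so H_2 ≅ 0.

(K is a triangulation of the Klein bottle.)

H_0 ≅ Z,  H_1 ≅ Z ⊕ Z/2Z,  H_2 = 0.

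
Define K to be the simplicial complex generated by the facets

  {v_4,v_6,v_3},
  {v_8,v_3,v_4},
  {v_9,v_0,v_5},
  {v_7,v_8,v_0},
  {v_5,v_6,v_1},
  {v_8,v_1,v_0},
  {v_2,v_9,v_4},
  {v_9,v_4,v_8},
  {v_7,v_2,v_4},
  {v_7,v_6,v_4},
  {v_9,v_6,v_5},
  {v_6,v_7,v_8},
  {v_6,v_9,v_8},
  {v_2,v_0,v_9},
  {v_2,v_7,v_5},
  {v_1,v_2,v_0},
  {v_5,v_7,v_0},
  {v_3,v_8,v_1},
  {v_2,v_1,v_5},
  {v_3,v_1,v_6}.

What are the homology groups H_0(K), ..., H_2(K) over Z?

Fix the vertex order v_0 < v_1 < v_2 < v_3 < v_4 < v_5 < v_6 < v_7 < v_8 < v_9 and write every simplex with vertices in increasing order. Then dim K = 2 and the simplices of K are:

  0-simplices (10): [v_0], [v_1], [v_2], [v_3], [v_4], [v_5], [v_6], [v_7], [v_8], [v_9]
  1-simplices (30): (30 of them)
  2-simplices (20): (20 of them)

so the chain groups are C_0 ≅ Z^10, C_1 ≅ Z^30, C_2 ≅ Z^20.

Boundary ∂_1: C_1 → C_0 is given by ∂[p,q] = [q] − [p]. For instance
  ∂[v_1,v_5] = [v_5] − [v_1].
The 10×30 boundary matrix has rank 9 and Smith normal form diag(1,1,1,1,1,1,1,1,1).

Boundary ∂_2: C_2 → C_1 acts by ∂[p,q,r] = [q,r] − [p,r] + [p,q]. For instance
  ∂[v_1,v_2,v_5] = [v_2,v_5] − [v_1,v_5] + [v_1,v_2],
  ∂[v_2,v_4,v_9] = [v_4,v_9] − [v_2,v_9] + [v_2,v_4].
The resulting 30×20 matrix has rank 20, and its Smith normal form has invariant factors (1,1,1,1,1,1,1,1,1,1,1,1,1,1,1,1,1,1,1,2).

Now H_k = ker ∂_k / im ∂_{k+1}, so:

  H_0: rank C_0 − rank ∂_1 = 10 − 9 = 1, and the invariant factors of ∂_1 are all 1, so H_0 ≅ Z.
  H_1: rank ker ∂_1 − rank ∂_2 = (30 − 9) − 20 = 1, and ∂_2 has invariant factor 2 > 1, so H_1 ≅ Z × Z/2.
  H_2: rank ker ∂_2 − rank ∂_3 = (20 − 20) − 0 = 0, and there is no ∂_3, so H_2 ≅ 0.

H_0 = Z,  H_1 = Z × Z/2,  H_2 = 0.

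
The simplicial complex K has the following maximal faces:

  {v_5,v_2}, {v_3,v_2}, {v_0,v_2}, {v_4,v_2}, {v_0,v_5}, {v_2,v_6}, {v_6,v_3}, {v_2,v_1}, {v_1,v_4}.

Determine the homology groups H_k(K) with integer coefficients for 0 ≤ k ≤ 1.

H_0 = Z,  H_1 = Z^3.

Fix the vertex order v_0 < v_1 < v_2 < v_3 < v_4 < v_5 < v_6 and write every simplex with vertices in increasing order. Then dim K = 1 and the simplices of K are:

  0-simplices (7): [v_0], [v_1], [v_2], [v_3], [v_4], [v_5], [v_6]
  1-simplices (9): [v_0,v_2], [v_0,v_5], [v_1,v_2], [v_1,v_4], [v_2,v_3], [v_2,v_4], [v_2,v_5], [v_2,v_6], [v_3,v_6]

so the chain groups are C_0 ≅ Z^7, C_1 ≅ Z^9.

∂_1: C_1 → C_0 maps an edge to its endpoints' difference, ∂[p,q] = q − p.
The 7×9 boundary matrix has rank 6 and Smith normal form diag(1,1,1,1,1,1).

From H_k ≅ ker(∂_k) / im(∂_{k+1}) we obtain:

  H_0: rank C_0 − rank ∂_1 = 7 − 6 = 1, and the invariant factors of ∂_1 are all 1, so H_0 = Z.
  H_1: rank ker ∂_1 − rank ∂_2 = (9 − 6) − 0 = 3, and there is no ∂_2, so H_1 = Z^3.

(K is a triangulation of a wedge of 3 circles.)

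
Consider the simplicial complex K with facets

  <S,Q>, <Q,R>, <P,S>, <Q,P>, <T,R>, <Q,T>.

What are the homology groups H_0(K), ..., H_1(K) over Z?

Fix the vertex order P < Q < R < S < T and write every simplex with vertices in increasing order. Then dim K = 1 and the simplices of K are:

  0-simplices (5): P, Q, R, S, T
  1-simplices (6): PQ, PS, QR, QS, QT, RT

so the chain groups are C_0 ≅ Z^5, C_1 ≅ Z^6.

The boundary map ∂_1: C_1 → C_0 maps an edge to its endpoints' difference, ∂[p,q] = q − p. For instance
  ∂QR = R − Q.
This gives a 5×6 integer matrix of rank 4; reducing to Smith normal form yields diagonal entries (1,1,1,1).

Reading off H_k = ker ∂_k / im ∂_{k+1}:

  H_0: rank C_0 − rank ∂_1 = 5 − 4 = 1, and the invariant factors of ∂_1 are all 1, so H_0 ≅ Z.
  H_1: rank ker ∂_1 − rank ∂_2 = (6 − 4) − 0 = 2, and there is no ∂_2, so H_1 ≅ Z^2.

As a check, the Euler characteristic is 5 − 6 = -1, which agrees with 1 − 2 = -1.
(K is a triangulation of a wedge of 2 circles.)

H_0 ≅ Z,  H_1 ≅ Z^2.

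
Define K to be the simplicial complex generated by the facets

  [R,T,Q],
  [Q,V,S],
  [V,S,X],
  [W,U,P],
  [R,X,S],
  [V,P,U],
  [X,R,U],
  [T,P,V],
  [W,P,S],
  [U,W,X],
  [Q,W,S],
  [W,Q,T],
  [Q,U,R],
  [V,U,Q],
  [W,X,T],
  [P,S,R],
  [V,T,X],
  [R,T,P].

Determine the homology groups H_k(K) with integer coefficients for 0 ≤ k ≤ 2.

H_0 ≅ Z,  H_1 ≅ Z^2,  H_2 ≅ Z.

We work with the vertex ordering P < Q < R < S < T < U < V < W < X. The simplices of K, each written with vertices in increasing order, are:

  0-simplices (9): P, Q, R, S, T, U, V, W, X
  1-simplices (27): PR, PS, PT, PU, PV, PW, QR, QS, QT, QU, QV, QW, RS, RT, RU, RX, SV, SW, SX, TV, TW, TX, UV, UW, UX, VX, WX
  2-simplices (18): PRS, PRT, PSW, PTV, PUV, PUW, QRT, QRU, QSV, QSW, QTW, QUV, RSX, RUX, SVX, TVX, TWX, UWX

Hence C_0 ≅ Z^9, C_1 ≅ Z^27, C_2 ≅ Z^18.

∂_1: C_1 → C_0 is given by ∂[p,q] = [q] − [p]. For instance
  ∂PS = S − P.
The resulting 9×27 matrix has rank 8, and its Smith normal form has invariant factors (1,1,1,1,1,1,1,1).

Boundary ∂_2: C_2 → C_1 acts by ∂[p,q,r] = [q,r] − [p,r] + [p,q]. For instance
  ∂PUW = UW − PW + PU,
  ∂UWX = WX − UX + UW.
The resulting 27×18 matrix has rank 17, and its Smith normal form has invariant factors (1,1,1,1,1,1,1,1,1,1,1,1,1,1,1,1,1).

Computing H_k = (kernel of ∂_k) / (image of ∂_{k+1}):

  H_0: rank C_0 − rank ∂_1 = 9 − 8 = 1, and the invariant factors of ∂_1 are all 1, so H_0 ≅ Z.
  H_1: rank ker ∂_1 − rank ∂_2 = (27 − 8) − 17 = 2, and the invariant factors of ∂_2 are all 1, so H_1 ≅ Z^2.
  H_2: rank ker ∂_2 − rank ∂_3 = (18 − 17) − 0 = 1, and there is no ∂_3, so H_2 ≅ Z.

As a check, the Euler characteristic is 9 − 27 + 18 = 0, which agrees with 1 − 2 + 1 = 0.
(K is a triangulation of the torus T^2.)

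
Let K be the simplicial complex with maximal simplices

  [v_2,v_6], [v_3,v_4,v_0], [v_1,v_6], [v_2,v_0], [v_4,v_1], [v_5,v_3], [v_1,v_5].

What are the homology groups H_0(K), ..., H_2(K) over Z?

H_0 ≅ Z,  H_1 ≅ Z^2,  H_2 = 0.

We work with the vertex ordering v_0 < v_1 < v_2 < v_3 < v_4 < v_5 < v_6. The simplices of K, each written with vertices in increasing order, are:

  0-simplices (7): [v_0], [v_1], [v_2], [v_3], [v_4], [v_5], [v_6]
  1-simplices (9): [v_0,v_2], [v_0,v_3], [v_0,v_4], [v_1,v_4], [v_1,v_5], [v_1,v_6], [v_2,v_6], [v_3,v_4], [v_3,v_5]
  2-simplices (1): [v_0,v_3,v_4]

giving chain groups C_0 ≅ Z^7, C_1 ≅ Z^9, C_2 ≅ Z^1.

Boundary ∂_1: C_1 → C_0 sends each edge [p,q] (with p < q) to q − p. For instance
  ∂[v_0,v_4] = [v_4] − [v_0].
This gives a 7×9 integer matrix of rank 6; reducing to Smith normal form yields diagonal entries (1,1,1,1,1,1).

Boundary ∂_2: C_2 → C_1 sends each 2-simplex [p,q,r] to [q,r] − [p,r] + [p,q]. For instance
  ∂[v_0,v_3,v_4] = [v_3,v_4] − [v_0,v_4] + [v_0,v_3].
The resulting 9×1 matrix has rank 1, and its Smith normal form has invariant factors (1).

Reading off H_k = ker ∂_k / im ∂_{k+1}:

  H_0: rank C_0 − rank ∂_1 = 7 − 6 = 1, and the invariant factors of ∂_1 are all 1, so H_0 = Z.
  H_1: rank ker ∂_1 − rank ∂_2 = (9 − 6) − 1 = 2, and the invariant factors of ∂_2 are all 1, so H_1 = Z^2.
  H_2: rank ker ∂_2 − rank ∂_3 = (1 − 1) − 0 = 0, and there is no ∂_3, so H_2 = 0.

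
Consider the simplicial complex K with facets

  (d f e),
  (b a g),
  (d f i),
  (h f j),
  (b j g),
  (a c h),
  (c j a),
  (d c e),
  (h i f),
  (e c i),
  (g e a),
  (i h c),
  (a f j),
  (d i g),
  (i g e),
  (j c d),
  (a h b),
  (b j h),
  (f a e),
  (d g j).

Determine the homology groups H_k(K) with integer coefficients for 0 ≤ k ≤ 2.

H_0 = Z,  H_1 = Z ⊕ Z/2,  H_2 = 0.

Take the total order a < b < c < d < e < f < g < h < i < j on the vertex set. Then K (dimension 2) consists of the simplices:

  0-simplices (10): a, b, c, d, e, f, g, h, i, j
  1-simplices (30): ab, ac, ae, af, ag, ah, aj, bg, bh, bj, cd, ce, ch, ci, cj, de, df, dg, di, dj, ef, eg, ei, fh, fi, fj, gi, gj, hi, hj
  2-simplices (20): abg, abh, ach, acj, aef, aeg, afj, bgj, bhj, cde, cdj, cei, chi, def, dfi, dgi, dgj, egi, fhi, fhj

giving chain groups C_0 ≅ Z^10, C_1 ≅ Z^30, C_2 ≅ Z^20.

Boundary ∂_1: C_1 → C_0 is given by ∂[p,q] = [q] − [p]. For instance
  ∂ef = f − e.
This gives a 10×30 integer matrix of rank 9; reducing to Smith normal form yields diagonal entries (1,1,1,1,1,1,1,1,1).

The boundary map ∂_2: C_2 → C_1 maps a triangle to the signed sum of its edges. For instance
  ∂afj = fj − aj + af,
  ∂fhi = hi − fi + fh.
This gives a 30×20 integer matrix of rank 20; reducing to Smith normal form yields diagonal entries (1,1,1,1,1,1,1,1,1,1,1,1,1,1,1,1,1,1,1,2).

From H_k ≅ ker(∂_k) / im(∂_{k+1}) we obtain:

  H_0: rank C_0 − rank ∂_1 = 10 − 9 = 1, and the invariant factors of ∂_1 are all 1, so H_0 = Z.
  H_1: rank ker ∂_1 − rank ∂_2 = (30 − 9) − 20 = 1, and ∂_2 has invariant factor 2 > 1, so H_1 = Z ⊕ Z/2.
  H_2: rank ker ∂_2 − rank ∂_3 = (20 − 20) − 0 = 0, and there is no ∂_3, so H_2 = 0.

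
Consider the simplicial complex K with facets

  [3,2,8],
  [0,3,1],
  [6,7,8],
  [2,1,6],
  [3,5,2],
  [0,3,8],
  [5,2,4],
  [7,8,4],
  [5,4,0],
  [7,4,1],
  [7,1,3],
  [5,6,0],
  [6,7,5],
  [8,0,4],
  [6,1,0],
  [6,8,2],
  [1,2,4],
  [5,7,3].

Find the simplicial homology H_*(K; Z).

K has 9 vertices, 27 edges, 18 triangles.
rank ∂_0 = 0, rank ∂_1 = 8 ⇒ b_0 = 9 − 0 − 8 = 1; all invariant factors of ∂_1 are 1 so no torsion. So H_0 = Z.
rank ∂_1 = 8, rank ∂_2 = 17 ⇒ b_1 = 27 − 8 − 17 = 2; all invariant factors of ∂_2 are 1 so no torsion. So H_1 = Z^2.
rank ∂_2 = 17, rank ∂_3 = 0 ⇒ b_2 = 18 − 17 − 0 = 1. So H_2 = Z.

H_0 = Z,  H_1 = Z^2,  H_2 = Z.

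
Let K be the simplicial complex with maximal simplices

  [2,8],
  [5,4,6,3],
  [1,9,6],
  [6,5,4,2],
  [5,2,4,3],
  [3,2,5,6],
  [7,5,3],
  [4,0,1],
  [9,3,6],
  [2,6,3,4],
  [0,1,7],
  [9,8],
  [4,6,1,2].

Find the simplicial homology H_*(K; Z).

H_0 = Z,  H_1 = Z^2,  H_2 = 0,  H_3 = Z.

Fix the vertex order 0 < 1 < 2 < 3 < 4 < 5 < 6 < 7 < 8 < 9 and write every simplex with vertices in increasing order. Then dim K = 3 and the simplices of K are:

  0-simplices (10): [0], [1], [2], [3], [4], [5], [6], [7], [8], [9]
  1-simplices (24): (24 of them)
  2-simplices (18): [0,1,4], [0,1,7], [1,2,4], [1,2,6], [1,4,6], [1,6,9], [2,3,4], [2,3,5], [2,3,6], [2,4,5], [2,4,6], [2,5,6], [3,4,5], [3,4,6], [3,5,6], [3,5,7], [3,6,9], [4,5,6]
  3-simplices (6): [1,2,4,6], [2,3,4,5], [2,3,4,6], [2,3,5,6], [2,4,5,6], [3,4,5,6]

giving chain groups C_0 ≅ Z^10, C_1 ≅ Z^24, C_2 ≅ Z^18, C_3 ≅ Z^6.

The boundary map ∂_1: C_1 → C_0 sends each edge [p,q] (with p < q) to q − p. For instance
  ∂[3,6] = [6] − [3].
The resulting 10×24 matrix has rank 9, and its Smith normal form has invariant factors (1,1,1,1,1,1,1,1,1).

Boundary ∂_2: C_2 → C_1 maps a triangle to the signed sum of its edges. For instance
  ∂[2,4,5] = [4,5] − [2,5] + [2,4],
  ∂[2,3,6] = [3,6] − [2,6] + [2,3].
The 24×18 boundary matrix has rank 13 and Smith normal form diag(1,1,1,1,1,1,1,1,1,1,1,1,1).

Boundary ∂_3: C_3 → C_2 sends each 3-simplex σ to the alternating sum Σ_i (−1)^i (σ with its i-th vertex removed). For instance
  ∂[2,3,4,5] = [3,4,5] − [2,4,5] + [2,3,5] − [2,3,4],
  ∂[1,2,4,6] = [2,4,6] − [1,4,6] + [1,2,6] − [1,2,4].
As a 18×6 matrix over Z this has rank 5, with invariant factors (1,1,1,1,1).

Reading off H_k = ker ∂_k / im ∂_{k+1}:

  H_0: rank C_0 − rank ∂_1 = 10 − 9 = 1, and the invariant factors of ∂_1 are all 1, so H_0 ≅ Z.
  H_1: rank ker ∂_1 − rank ∂_2 = (24 − 9) − 13 = 2, and the invariant factors of ∂_2 are all 1, so H_1 ≅ Z^2.
  H_2: rank ker ∂_2 − rank ∂_3 = (18 − 13) − 5 = 0, and the invariant factors of ∂_3 are all 1, so H_2 ≅ 0.
  H_3: rank ker ∂_3 − rank ∂_4 = (6 − 5) − 0 = 1, and there is no ∂_4, so H_3 ≅ Z.

As a check, the Euler characteristic is 10 − 24 + 18 − 6 = -2, which agrees with 1 − 2 + 0 − 1 = -2.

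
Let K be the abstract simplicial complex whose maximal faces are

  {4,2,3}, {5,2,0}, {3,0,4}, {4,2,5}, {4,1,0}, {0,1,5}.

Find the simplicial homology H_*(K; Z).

H_0 ≅ Z,  H_1 ≅ Z,  H_2 = 0.

Order the vertices as 0 < 1 < 2 < 3 < 4 < 5. Listing each simplex with vertices in this order, K has dimension 2 with simplices:

  0-simplices (6): [0], [1], [2], [3], [4], [5]
  1-simplices (12): [0,1], [0,2], [0,3], [0,4], [0,5], [1,4], [1,5], [2,3], [2,4], [2,5], [3,4], [4,5]
  2-simplices (6): [0,1,4], [0,1,5], [0,2,5], [0,3,4], [2,3,4], [2,4,5]

so the chain groups are C_0 ≅ Z^6, C_1 ≅ Z^12, C_2 ≅ Z^6.

Boundary ∂_1: C_1 → C_0 sends each edge [p,q] (with p < q) to q − p.
The resulting 6×12 matrix has rank 5, and its Smith normal form has invariant factors (1,1,1,1,1).

∂_2: C_2 → C_1 sends each 2-simplex [p,q,r] to [q,r] − [p,r] + [p,q]. For instance
  ∂[0,1,5] = [1,5] − [0,5] + [0,1],
  ∂[0,2,5] = [2,5] − [0,5] + [0,2].
The resulting 12×6 matrix has rank 6, and its Smith normal form has invariant factors (1,1,1,1,1,1).

Reading off H_k = ker ∂_k / im ∂_{k+1}:

  H_0: rank C_0 − rank ∂_1 = 6 − 5 = 1, and the invariant factors of ∂_1 are all 1, so H_0 ≅ Z.
  H_1: rank ker ∂_1 − rank ∂_2 = (12 − 5) − 6 = 1, and the invariant factors of ∂_2 are all 1, so H_1 ≅ Z.
  H_2: rank ker ∂_2 − rank ∂_3 = (6 − 6) − 0 = 0, and there is no ∂_3, so H_2 ≅ 0.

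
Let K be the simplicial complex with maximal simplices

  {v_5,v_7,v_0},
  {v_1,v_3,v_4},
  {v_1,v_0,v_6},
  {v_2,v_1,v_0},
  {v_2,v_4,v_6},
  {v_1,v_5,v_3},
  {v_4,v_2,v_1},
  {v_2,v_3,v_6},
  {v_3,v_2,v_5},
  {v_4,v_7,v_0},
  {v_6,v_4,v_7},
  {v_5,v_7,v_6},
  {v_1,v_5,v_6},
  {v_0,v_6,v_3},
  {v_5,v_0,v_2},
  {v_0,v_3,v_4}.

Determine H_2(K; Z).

Order the vertices as v_0 < v_1 < v_2 < v_3 < v_4 < v_5 < v_6 < v_7. Listing each simplex with vertices in this order, K has dimension 2 with simplices:

  0-simplices (8): [v_0], [v_1], [v_2], [v_3], [v_4], [v_5], [v_6], [v_7]
  1-simplices (24): (24 of them)
  2-simplices (16): (16 of them)

Hence C_0 ≅ Z^8, C_1 ≅ Z^24, C_2 ≅ Z^16.

∂_1: C_1 → C_0 is given by ∂[p,q] = [q] − [p]. For instance
  ∂[v_1,v_4] = [v_4] − [v_1].
The resulting 8×24 matrix has rank 7, and its Smith normal form has invariant factors (1,1,1,1,1,1,1).

The boundary map ∂_2: C_2 → C_1 maps a triangle to the signed sum of its edges. For instance
  ∂[v_1,v_2,v_4] = [v_2,v_4] − [v_1,v_4] + [v_1,v_2],
  ∂[v_2,v_3,v_6] = [v_3,v_6] − [v_2,v_6] + [v_2,v_3].
As a 24×16 matrix over Z this has rank 15, with invariant factors (1,1,1,1,1,1,1,1,1,1,1,1,1,1,1).

From H_k ≅ ker(∂_k) / im(∂_{k+1}) we obtain:

  H_2: rank ker ∂_2 − rank ∂_3 = (16 − 15) − 0 = 1, and there is no ∂_3, so H_2 = Z.

H_2 = Z.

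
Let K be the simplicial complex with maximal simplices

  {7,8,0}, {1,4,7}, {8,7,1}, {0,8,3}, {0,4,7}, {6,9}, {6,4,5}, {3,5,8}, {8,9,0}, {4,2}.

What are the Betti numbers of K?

Take the total order 0 < 1 < 2 < 3 < 4 < 5 < 6 < 7 < 8 < 9 on the vertex set. Then K (dimension 2) consists of the simplices:

  0-simplices (10): [0], [1], [2], [3], [4], [5], [6], [7], [8], [9]
  1-simplices (19): [0,3], [0,4], [0,7], [0,8], [0,9], [1,4], [1,7], [1,8], [2,4], [3,5], [3,8], [4,5], [4,6], [4,7], [5,6], [5,8], [6,9], [7,8], [8,9]
  2-simplices (8): [0,3,8], [0,4,7], [0,7,8], [0,8,9], [1,4,7], [1,7,8], [3,5,8], [4,5,6]

Hence C_0 ≅ Z^10, C_1 ≅ Z^19, C_2 ≅ Z^8.

The boundary map ∂_1: C_1 → C_0 is given by ∂[p,q] = [q] − [p]. For instance
  ∂[3,5] = [5] − [3].
This gives a 10×19 integer matrix of rank 9; reducing to Smith normal form yields diagonal entries (1,1,1,1,1,1,1,1,1).

∂_2: C_2 → C_1 maps a triangle to the signed sum of its edges. For instance
  ∂[0,4,7] = [4,7] − [0,7] + [0,4],
  ∂[0,8,9] = [8,9] − [0,9] + [0,8].
The resulting 19×8 matrix has rank 8, and its Smith normal form has invariant factors (1,1,1,1,1,1,1,1).

From H_k ≅ ker(∂_k) / im(∂_{k+1}) we obtain:

  H_0: rank C_0 − rank ∂_1 = 10 − 9 = 1, and the invariant factors of ∂_1 are all 1, so H_0 ≅ Z.
  H_1: rank ker ∂_1 − rank ∂_2 = (19 − 9) − 8 = 2, and the invariant factors of ∂_2 are all 1, so H_1 ≅ Z^2.
  H_2: rank ker ∂_2 − rank ∂_3 = (8 − 8) − 0 = 0, and there is no ∂_3, so H_2 ≅ 0.

Hence the Betti numbers are b_0 = 1, b_1 = 2, b_2 = 0.

b_0 = 1, b_1 = 2, b_2 = 0.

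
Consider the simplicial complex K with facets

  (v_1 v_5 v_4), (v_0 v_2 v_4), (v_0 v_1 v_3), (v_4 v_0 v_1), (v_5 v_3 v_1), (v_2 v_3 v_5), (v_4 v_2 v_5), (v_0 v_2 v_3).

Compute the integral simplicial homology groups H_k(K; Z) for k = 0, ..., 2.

Fix the vertex order v_0 < v_1 < v_2 < v_3 < v_4 < v_5 and write every simplex with vertices in increasing order. Then dim K = 2 and the simplices of K are:

  0-simplices (6): [v_0], [v_1], [v_2], [v_3], [v_4], [v_5]
  1-simplices (12): [v_0,v_1], [v_0,v_2], [v_0,v_3], [v_0,v_4], [v_1,v_3], [v_1,v_4], [v_1,v_5], [v_2,v_3], [v_2,v_4], [v_2,v_5], [v_3,v_5], [v_4,v_5]
  2-simplices (8): [v_0,v_1,v_3], [v_0,v_1,v_4], [v_0,v_2,v_3], [v_0,v_2,v_4], [v_1,v_3,v_5], [v_1,v_4,v_5], [v_2,v_3,v_5], [v_2,v_4,v_5]

giving chain groups C_0 ≅ Z^6, C_1 ≅ Z^12, C_2 ≅ Z^8.

The boundary map ∂_1: C_1 → C_0 is given by ∂[p,q] = [q] − [p].
As a 6×12 matrix over Z this has rank 5, with invariant factors (1,1,1,1,1).

∂_2: C_2 → C_1 maps a triangle to the signed sum of its edges. For instance
  ∂[v_0,v_1,v_4] = [v_1,v_4] − [v_0,v_4] + [v_0,v_1],
  ∂[v_2,v_3,v_5] = [v_3,v_5] − [v_2,v_5] + [v_2,v_3].
The resulting 12×8 matrix has rank 7, and its Smith normal form has invariant factors (1,1,1,1,1,1,1).

Now H_k = ker ∂_k / im ∂_{k+1}, so:

  H_0: rank C_0 − rank ∂_1 = 6 − 5 = 1, and the invariant factors of ∂_1 are all 1, so H_0 ≅ Z.
  H_1: rank ker ∂_1 − rank ∂_2 = (12 − 5) − 7 = 0, and the invariant factors of ∂_2 are all 1, so H_1 ≅ 0.
  H_2: rank ker ∂_2 − rank ∂_3 = (8 − 7) − 0 = 1, and there is no ∂_3, so H_2 ≅ Z.

H_0 = Z,  H_1 = 0,  H_2 = Z.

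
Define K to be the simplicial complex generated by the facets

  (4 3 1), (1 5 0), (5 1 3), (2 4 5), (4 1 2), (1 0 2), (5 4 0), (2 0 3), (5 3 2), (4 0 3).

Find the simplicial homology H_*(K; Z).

H_0 = Z,  H_1 = Z/2Z,  H_2 = 0.

Order the vertices as 0 < 1 < 2 < 3 < 4 < 5. Listing each simplex with vertices in this order, K has dimension 2 with simplices:

  0-simplices (6): [0], [1], [2], [3], [4], [5]
  1-simplices (15): [0,1], [0,2], [0,3], [0,4], [0,5], [1,2], [1,3], [1,4], [1,5], [2,3], [2,4], [2,5], [3,4], [3,5], [4,5]
  2-simplices (10): [0,1,2], [0,1,5], [0,2,3], [0,3,4], [0,4,5], [1,2,4], [1,3,4], [1,3,5], [2,3,5], [2,4,5]

Hence C_0 ≅ Z^6, C_1 ≅ Z^15, C_2 ≅ Z^10.

The boundary map ∂_1: C_1 → C_0 is given by ∂[p,q] = [q] − [p]. For instance
  ∂[1,4] = [4] − [1].
This gives a 6×15 integer matrix of rank 5; reducing to Smith normal form yields diagonal entries (1,1,1,1,1).

Boundary ∂_2: C_2 → C_1 acts by ∂[p,q,r] = [q,r] − [p,r] + [p,q]. For instance
  ∂[2,4,5] = [4,5] − [2,5] + [2,4],
  ∂[1,3,5] = [3,5] − [1,5] + [1,3].
The 15×10 boundary matrix has rank 10 and Smith normal form diag(1,1,1,1,1,1,1,1,1,2).

Now H_k = ker ∂_k / im ∂_{k+1}, so:

  H_0: rank C_0 − rank ∂_1 = 6 − 5 = 1, and the invariant factors of ∂_1 are all 1, so H_0 = Z.
  H_1: rank ker ∂_1 − rank ∂_2 = (15 − 5) − 10 = 0, and ∂_2 has invariant factor 2 > 1, so H_1 = Z/2Z.
  H_2: rank ker ∂_2 − rank ∂_3 = (10 − 10) − 0 = 0, and there is no ∂_3, so H_2 = 0.

As a check, the Euler characteristic is 6 − 15 + 10 = 1, which agrees with 1 − 0 + 0 = 1.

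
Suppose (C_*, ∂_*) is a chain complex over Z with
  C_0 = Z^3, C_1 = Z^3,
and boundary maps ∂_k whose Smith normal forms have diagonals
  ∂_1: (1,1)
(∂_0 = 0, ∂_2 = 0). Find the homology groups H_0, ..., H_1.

H_0 ≅ Z,  H_1 ≅ Z.

H_0: b_0 = 3 − 0 − 2 = 1; torsion from ∂_1 factors > 1: none. So H_0 ≅ Z.
H_1: b_1 = 3 − 2 − 0 = 1; torsion from ∂_2 factors > 1: none. So H_1 ≅ Z.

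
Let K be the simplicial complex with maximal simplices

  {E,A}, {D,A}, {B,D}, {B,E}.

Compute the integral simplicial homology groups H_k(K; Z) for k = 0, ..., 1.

H_0 = Z,  H_1 = Z.

Order the vertices as A < B < D < E. Listing each simplex with vertices in this order, K has dimension 1 with simplices:

  0-simplices (4): A, B, D, E
  1-simplices (4): AD, AE, BD, BE

so the chain groups are C_0 ≅ Z^4, C_1 ≅ Z^4.

∂_1: C_1 → C_0 maps an edge to its endpoints' difference, ∂[p,q] = q − p. For instance
  ∂AE = E − A.
As a 4×4 matrix over Z this has rank 3, with invariant factors (1,1,1).

From H_k ≅ ker(∂_k) / im(∂_{k+1}) we obtain:

  H_0: rank C_0 − rank ∂_1 = 4 − 3 = 1, and the invariant factors of ∂_1 are all 1, so H_0 = Z.
  H_1: rank ker ∂_1 − rank ∂_2 = (4 − 3) − 0 = 1, and there is no ∂_2, so H_1 = Z.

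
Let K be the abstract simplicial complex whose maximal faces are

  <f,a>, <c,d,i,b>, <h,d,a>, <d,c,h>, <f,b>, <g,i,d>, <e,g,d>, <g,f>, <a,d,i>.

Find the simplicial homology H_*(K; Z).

Order the vertices as a < b < c < d < e < f < g < h < i. Listing each simplex with vertices in this order, K has dimension 3 with simplices:

  0-simplices (9): a, b, c, d, e, f, g, h, i
  1-simplices (18): ad, af, ah, ai, bc, bd, bf, bi, cd, ch, ci, de, dg, dh, di, eg, fg, gi
  2-simplices (9): adh, adi, bcd, bci, bdi, cdh, cdi, deg, dgi
  3-simplices (1): bcdi

so the chain groups are C_0 ≅ Z^9, C_1 ≅ Z^18, C_2 ≅ Z^9, C_3 ≅ Z^1.

The boundary map ∂_1: C_1 → C_0 sends each edge [p,q] (with p < q) to q − p. For instance
  ∂eg = g − e.
The 9×18 boundary matrix has rank 8 and Smith normal form diag(1,1,1,1,1,1,1,1).

Boundary ∂_2: C_2 → C_1 sends each 2-simplex [p,q,r] to [q,r] − [p,r] + [p,q]. For instance
  ∂dgi = gi − di + dg,
  ∂bdi = di − bi + bd.
The 18×9 boundary matrix has rank 8 and Smith normal form diag(1,1,1,1,1,1,1,1).

∂_3: C_3 → C_2 sends each 3-simplex σ to the alternating sum Σ_i (−1)^i (σ with its i-th vertex removed). For instance
  ∂bcdi = cdi − bdi + bci − bcd.
The resulting 9×1 matrix has rank 1, and its Smith normal form has invariant factors (1).

Now H_k = ker ∂_k / im ∂_{k+1}, so:

  H_0: rank C_0 − rank ∂_1 = 9 − 8 = 1, and the invariant factors of ∂_1 are all 1, so H_0 = Z.
  H_1: rank ker ∂_1 − rank ∂_2 = (18 − 8) − 8 = 2, and the invariant factors of ∂_2 are all 1, so H_1 = Z^2.
  H_2: rank ker ∂_2 − rank ∂_3 = (9 − 8) − 1 = 0, and the invariant factors of ∂_3 are all 1, so H_2 = 0.
  H_3: rank ker ∂_3 − rank ∂_4 = (1 − 1) − 0 = 0, and there is no ∂_4, so H_3 = 0.

H_0 = Z,  H_1 = Z^2,  H_2 = 0,  H_3 = 0.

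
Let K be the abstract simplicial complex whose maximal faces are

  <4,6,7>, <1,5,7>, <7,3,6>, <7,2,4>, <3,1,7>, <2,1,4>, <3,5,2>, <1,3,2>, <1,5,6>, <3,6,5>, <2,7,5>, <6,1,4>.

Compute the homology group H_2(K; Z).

H_2 = 0.

K has 7 vertices, 18 edges, 12 triangles.
rank ∂_2 = 12, rank ∂_3 = 0 ⇒ b_2 = 12 − 12 − 0 = 0. So H_2 = 0.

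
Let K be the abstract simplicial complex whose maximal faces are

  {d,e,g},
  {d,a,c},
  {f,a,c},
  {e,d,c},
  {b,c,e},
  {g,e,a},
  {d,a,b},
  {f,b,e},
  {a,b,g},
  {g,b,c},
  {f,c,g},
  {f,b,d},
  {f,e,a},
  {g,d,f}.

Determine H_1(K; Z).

We work with the vertex ordering a < b < c < d < e < f < g. The simplices of K, each written with vertices in increasing order, are:

  0-simplices (7): a, b, c, d, e, f, g
  1-simplices (21): ab, ac, ad, ae, af, ag, bc, bd, be, bf, bg, cd, ce, cf, cg, de, df, dg, ef, eg, fg
  2-simplices (14): abd, abg, acd, acf, aef, aeg, bce, bcg, bdf, bef, cde, cfg, deg, dfg

giving chain groups C_0 ≅ Z^7, C_1 ≅ Z^21, C_2 ≅ Z^14.

Boundary ∂_1: C_1 → C_0 is given by ∂[p,q] = [q] − [p].
As a 7×21 matrix over Z this has rank 6, with invariant factors (1,1,1,1,1,1).

Boundary ∂_2: C_2 → C_1 maps a triangle to the signed sum of its edges. For instance
  ∂deg = eg − dg + de,
  ∂cfg = fg − cg + cf.
This gives a 21×14 integer matrix of rank 13; reducing to Smith normal form yields diagonal entries (1,1,1,1,1,1,1,1,1,1,1,1,1).

From H_k ≅ ker(∂_k) / im(∂_{k+1}) we obtain:

  H_1: rank ker ∂_1 − rank ∂_2 = (21 − 6) − 13 = 2, and the invariant factors of ∂_2 are all 1, so H_1 ≅ Z^2.

H_1 ≅ Z^2.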